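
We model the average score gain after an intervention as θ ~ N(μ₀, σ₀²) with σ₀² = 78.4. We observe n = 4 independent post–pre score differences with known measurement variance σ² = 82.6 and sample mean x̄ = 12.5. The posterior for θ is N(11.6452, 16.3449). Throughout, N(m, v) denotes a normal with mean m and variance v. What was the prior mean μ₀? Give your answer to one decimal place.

μ₀ = 8.4

The posterior mean is a precision-weighted average: μ_n = (τ₀μ₀ + τ_data·x̄)/(τ₀+τ_data), with τ₀=1/σ₀² and τ_data=n/σ².
Here τ₀ = 1/78.4 = 0.012755 and τ_data = 4/82.6 = 0.048426, so τ_n = 0.061181.
Rearranging for μ₀: μ₀ = (μ_n·τ_n − τ_data·x̄)/τ₀ = (11.6452·0.061181 − 0.048426·12.5) / 0.012755 = 0.107140/0.012755 ≈ 8.4.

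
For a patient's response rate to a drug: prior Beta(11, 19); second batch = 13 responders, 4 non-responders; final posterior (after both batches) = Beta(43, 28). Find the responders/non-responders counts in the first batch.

Sequential conjugate updates are equivalent to a single update on the pooled data, so total successes = posterior α − prior α and total failures = posterior β − prior β.
Total across both batches: 43−11=32 responders, 28−19=9 non-responders.
Subtract the second batch: 32−13=19 responders and 9−4=5 non-responders.

19 responders and 5 non-responders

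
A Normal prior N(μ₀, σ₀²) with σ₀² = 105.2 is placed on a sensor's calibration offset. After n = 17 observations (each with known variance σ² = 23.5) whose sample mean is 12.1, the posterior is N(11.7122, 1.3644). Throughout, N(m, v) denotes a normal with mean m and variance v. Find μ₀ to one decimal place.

The posterior mean is a precision-weighted average: μ_n = (τ₀μ₀ + τ_data·x̄)/(τ₀+τ_data), with τ₀=1/σ₀² and τ_data=n/σ².
Here τ₀ = 1/105.2 = 0.009506 and τ_data = 17/23.5 = 0.723404, so τ_n = 0.732910.
Rearranging for μ₀: μ₀ = (μ_n·τ_n − τ_data·x̄)/τ₀ = (11.7122·0.732910 − 0.723404·12.1) / 0.009506 = -0.169200/0.009506 ≈ -17.8.

μ₀ = -17.8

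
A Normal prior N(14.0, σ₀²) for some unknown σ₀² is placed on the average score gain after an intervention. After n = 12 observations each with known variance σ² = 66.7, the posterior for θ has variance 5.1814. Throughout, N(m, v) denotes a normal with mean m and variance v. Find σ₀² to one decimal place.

For the Normal–Normal model with known σ², precisions add: τ_n = τ₀ + n/σ².
So 1/σ₀² = 1/5.1814 − 12/66.7 = 0.192998 − 0.179910 = 0.013088.
Hence σ₀² = 1/0.013088 ≈ 76.4.

σ₀² = 76.4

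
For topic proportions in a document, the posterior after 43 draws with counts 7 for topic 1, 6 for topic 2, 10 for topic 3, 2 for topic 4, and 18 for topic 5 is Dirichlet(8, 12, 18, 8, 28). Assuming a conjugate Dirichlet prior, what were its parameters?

Dirichlet(1, 6, 8, 6, 10)

For a Dirichlet(α) prior with multinomial counts c, the posterior is Dirichlet(α + c) componentwise.
Subtract each count from the matching posterior parameter: 8−7=1, 12−6=6, 18−10=8, 8−2=6, 28−18=10.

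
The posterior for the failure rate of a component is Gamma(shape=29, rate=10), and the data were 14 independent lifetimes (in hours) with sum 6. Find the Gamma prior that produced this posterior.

Gamma–exponential conjugacy: posterior shape = α + n, posterior rate = β + Σtᵢ.
So α = 29 − 14 = 15 and β = 10 − 6 = 4.

Gamma(shape=15, rate=4)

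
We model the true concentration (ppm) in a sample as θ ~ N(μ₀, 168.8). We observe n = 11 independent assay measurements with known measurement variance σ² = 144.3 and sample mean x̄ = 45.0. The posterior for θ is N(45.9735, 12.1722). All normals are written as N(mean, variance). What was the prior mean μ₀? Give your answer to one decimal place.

The posterior mean is a precision-weighted average: μ_n = (τ₀μ₀ + τ_data·x̄)/(τ₀+τ_data), with τ₀=1/σ₀² and τ_data=n/σ².
Here τ₀ = 1/168.8 = 0.005924 and τ_data = 11/144.3 = 0.076230, so τ_n = 0.082154.
Rearranging for μ₀: μ₀ = (μ_n·τ_n − τ_data·x̄)/τ₀ = (45.9735·0.082154 − 0.076230·45.0) / 0.005924 = 0.346557/0.005924 ≈ 58.5.

μ₀ = 58.5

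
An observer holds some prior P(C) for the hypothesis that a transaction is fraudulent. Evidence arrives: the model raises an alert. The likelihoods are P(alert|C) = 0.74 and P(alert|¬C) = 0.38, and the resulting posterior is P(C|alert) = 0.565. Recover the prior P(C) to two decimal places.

Bayes' rule in odds form gives O(C|E) = O(C)·[P(E|C)/P(E|¬C)], hence O(C) = O(C|E)/LR.
Posterior odds = 0.565/(1−0.565) = 1.2989. LR = 0.74/0.38 = 1.9474.
Prior odds = 1.2989/1.9474 = 0.6670, so P(C) = 0.6670/(1+0.6670) ≈ 0.40.

P(C) = 0.40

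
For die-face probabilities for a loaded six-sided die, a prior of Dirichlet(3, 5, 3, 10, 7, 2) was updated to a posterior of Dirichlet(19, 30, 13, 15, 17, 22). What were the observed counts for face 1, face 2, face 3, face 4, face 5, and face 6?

For a Dirichlet(α) prior with multinomial counts c, the posterior is Dirichlet(α + c) componentwise.
Counts are posterior − prior componentwise: 19−3=16, 30−5=25, 13−3=10, 15−10=5, 17−7=10, 22−2=20.

counts (16, 25, 10, 5, 10, 20)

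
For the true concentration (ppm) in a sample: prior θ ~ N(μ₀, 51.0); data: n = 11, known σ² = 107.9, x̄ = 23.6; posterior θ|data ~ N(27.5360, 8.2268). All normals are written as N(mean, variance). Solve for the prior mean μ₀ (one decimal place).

μ₀ = 48.0

With known observation variance, the Normal–Normal posterior has precision τ_n = τ₀ + n/σ² and mean μ_n = (τ₀μ₀ + (n/σ²)x̄)/τ_n.
Here τ₀ = 1/51.0 = 0.019608 and τ_data = 11/107.9 = 0.101946, so τ_n = 0.121554.
Rearranging for μ₀: μ₀ = (μ_n·τ_n − τ_data·x̄)/τ₀ = (27.5360·0.121554 − 0.101946·23.6) / 0.019608 = 0.941185/0.019608 ≈ 48.0.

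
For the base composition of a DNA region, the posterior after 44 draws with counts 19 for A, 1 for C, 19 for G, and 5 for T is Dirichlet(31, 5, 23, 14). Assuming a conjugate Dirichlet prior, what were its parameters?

Dirichlet(12, 4, 4, 9)

For a Dirichlet(α) prior with multinomial counts c, the posterior is Dirichlet(α + c) componentwise.
Subtract each count from the matching posterior parameter: 31−19=12, 5−1=4, 23−19=4, 14−5=9.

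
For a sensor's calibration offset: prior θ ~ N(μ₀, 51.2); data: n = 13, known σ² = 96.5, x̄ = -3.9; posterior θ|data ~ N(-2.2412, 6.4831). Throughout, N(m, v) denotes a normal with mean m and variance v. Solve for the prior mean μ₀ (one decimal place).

μ₀ = 9.2

With known observation variance, the Normal–Normal posterior has precision τ_n = τ₀ + n/σ² and mean μ_n = (τ₀μ₀ + (n/σ²)x̄)/τ_n.
Here τ₀ = 1/51.2 = 0.019531 and τ_data = 13/96.5 = 0.134715, so τ_n = 0.154246.
Rearranging for μ₀: μ₀ = (μ_n·τ_n − τ_data·x̄)/τ₀ = (-2.2412·0.154246 − 0.134715·-3.9) / 0.019531 = 0.179692/0.019531 ≈ 9.2.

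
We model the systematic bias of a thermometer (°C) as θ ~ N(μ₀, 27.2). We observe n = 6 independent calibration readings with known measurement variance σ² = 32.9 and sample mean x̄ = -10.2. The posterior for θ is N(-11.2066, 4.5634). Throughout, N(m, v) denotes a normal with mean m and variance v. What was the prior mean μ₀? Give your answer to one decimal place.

The posterior mean is a precision-weighted average: μ_n = (τ₀μ₀ + τ_data·x̄)/(τ₀+τ_data), with τ₀=1/σ₀² and τ_data=n/σ².
Here τ₀ = 1/27.2 = 0.036765 and τ_data = 6/32.9 = 0.182371, so τ_n = 0.219136.
Rearranging for μ₀: μ₀ = (μ_n·τ_n − τ_data·x̄)/τ₀ = (-11.2066·0.219136 − 0.182371·-10.2) / 0.036765 = -0.595585/0.036765 ≈ -16.2.

μ₀ = -16.2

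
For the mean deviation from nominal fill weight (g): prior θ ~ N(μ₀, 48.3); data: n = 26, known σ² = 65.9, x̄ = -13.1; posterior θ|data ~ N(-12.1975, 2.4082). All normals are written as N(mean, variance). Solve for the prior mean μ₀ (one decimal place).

μ₀ = 5.0

The posterior mean is a precision-weighted average: μ_n = (τ₀μ₀ + τ_data·x̄)/(τ₀+τ_data), with τ₀=1/σ₀² and τ_data=n/σ².
Here τ₀ = 1/48.3 = 0.020704 and τ_data = 26/65.9 = 0.394537, so τ_n = 0.415241.
Rearranging for μ₀: μ₀ = (μ_n·τ_n − τ_data·x̄)/τ₀ = (-12.1975·0.415241 − 0.394537·-13.1) / 0.020704 = 0.103533/0.020704 ≈ 5.0.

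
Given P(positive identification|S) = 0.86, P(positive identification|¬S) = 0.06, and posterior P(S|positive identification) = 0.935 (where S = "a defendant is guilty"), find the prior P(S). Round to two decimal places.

P(S) = 0.50

Bayes' rule in odds form gives O(S|E) = O(S)·[P(E|S)/P(E|¬S)], hence O(S) = O(S|E)/LR.
Posterior odds = 0.935/(1−0.935) = 14.3846. LR = 0.86/0.06 = 14.3333.
Prior odds = 14.3846/14.3333 = 1.0036, so P(S) = 1.0036/(1+1.0036) ≈ 0.50.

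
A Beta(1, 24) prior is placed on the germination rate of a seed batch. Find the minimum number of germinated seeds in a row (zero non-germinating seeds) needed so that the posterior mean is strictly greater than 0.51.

After k germinated seeds and 0 non-germinating seeds the posterior is Beta(1+k, 24), with mean (1+k)/(1+24+k).
Set (1+k)/(25+k) > 0.51 and solve: k > (0.51·25 − 1)/(1 − 0.51) = 23.980.
The smallest integer exceeding 23.980 is 24, and checking k=24: (25)/(49) = 0.5102 > 0.51.

k = 24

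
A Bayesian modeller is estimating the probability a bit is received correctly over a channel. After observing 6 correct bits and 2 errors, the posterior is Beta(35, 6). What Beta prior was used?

Beta is conjugate to the binomial likelihood: posterior = Beta(α+s, β+f).
So α = 35 − 6 = 29 and β = 6 − 2 = 4.

Beta(29, 4)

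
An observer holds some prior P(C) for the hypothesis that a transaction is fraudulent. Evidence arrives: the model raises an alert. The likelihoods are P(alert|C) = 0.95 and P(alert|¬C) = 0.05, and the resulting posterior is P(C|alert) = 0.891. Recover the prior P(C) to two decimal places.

P(C) = 0.30

In odds form, posterior odds = prior odds × likelihood ratio, so prior odds = posterior odds ÷ LR.
Posterior odds = 0.891/(1−0.891) = 8.1743. LR = 0.95/0.05 = 19.0000.
Prior odds = 8.1743/19.0000 = 0.4302, so P(C) = 0.4302/(1+0.4302) ≈ 0.30.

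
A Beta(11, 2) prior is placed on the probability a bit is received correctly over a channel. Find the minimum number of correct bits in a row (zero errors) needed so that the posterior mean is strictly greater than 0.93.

After k correct bits and 0 errors the posterior is Beta(11+k, 2), with mean (11+k)/(11+2+k).
Set (11+k)/(13+k) > 0.93 and solve: k > (0.93·13 − 11)/(1 − 0.93) = 15.571.
The smallest integer exceeding 15.571 is 16.

k = 16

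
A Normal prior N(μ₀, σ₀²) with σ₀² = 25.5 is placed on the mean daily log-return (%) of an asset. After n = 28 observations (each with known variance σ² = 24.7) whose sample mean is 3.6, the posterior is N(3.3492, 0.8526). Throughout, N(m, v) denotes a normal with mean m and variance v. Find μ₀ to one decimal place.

μ₀ = -3.9

With known observation variance, the Normal–Normal posterior has precision τ_n = τ₀ + n/σ² and mean μ_n = (τ₀μ₀ + (n/σ²)x̄)/τ_n.
Here τ₀ = 1/25.5 = 0.039216 and τ_data = 28/24.7 = 1.133603, so τ_n = 1.172819.
Rearranging for μ₀: μ₀ = (μ_n·τ_n − τ_data·x̄)/τ₀ = (3.3492·1.172819 − 1.133603·3.6) / 0.039216 = -0.152965/0.039216 ≈ -3.9.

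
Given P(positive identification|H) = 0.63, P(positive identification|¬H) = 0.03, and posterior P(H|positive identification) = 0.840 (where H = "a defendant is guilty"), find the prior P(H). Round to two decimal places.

Bayes' rule in odds form gives O(H|E) = O(H)·[P(E|H)/P(E|¬H)], hence O(H) = O(H|E)/LR.
Posterior odds = 0.840/(1−0.840) = 5.2500. LR = 0.63/0.03 = 21.0000.
Prior odds = 5.2500/21.0000 = 0.2500, so P(H) = 0.2500/(1+0.2500) ≈ 0.20.

P(H) = 0.20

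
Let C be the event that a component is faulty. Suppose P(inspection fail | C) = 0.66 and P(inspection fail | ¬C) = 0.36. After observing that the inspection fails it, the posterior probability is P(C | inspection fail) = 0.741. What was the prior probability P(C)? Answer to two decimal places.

Bayes' rule in odds form gives O(C|E) = O(C)·[P(E|C)/P(E|¬C)], hence O(C) = O(C|E)/LR.
Posterior odds = 0.741/(1−0.741) = 2.8610. LR = 0.66/0.36 = 1.8333.
Prior odds = 2.8610/1.8333 = 1.5606, so P(C) = 1.5606/(1+1.5606) ≈ 0.61.

P(C) = 0.61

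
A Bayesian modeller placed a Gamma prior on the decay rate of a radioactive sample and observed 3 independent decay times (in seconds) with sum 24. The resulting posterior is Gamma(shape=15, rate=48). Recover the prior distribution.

Gamma–exponential conjugacy: posterior shape = α + n, posterior rate = β + Σtᵢ.
So α = 15 − 3 = 12 and β = 48 − 24 = 24.

Gamma(shape=12, rate=24)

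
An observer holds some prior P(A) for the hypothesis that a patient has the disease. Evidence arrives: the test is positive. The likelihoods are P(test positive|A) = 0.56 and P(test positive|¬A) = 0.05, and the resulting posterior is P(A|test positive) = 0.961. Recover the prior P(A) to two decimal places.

Bayes' rule in odds form gives O(A|E) = O(A)·[P(E|A)/P(E|¬A)], hence O(A) = O(A|E)/LR.
Posterior odds = 0.961/(1−0.961) = 24.6410. LR = 0.56/0.05 = 11.2000.
Prior odds = 24.6410/11.2000 = 2.2001, so P(A) = 2.2001/(1+2.2001) ≈ 0.69.

P(A) = 0.69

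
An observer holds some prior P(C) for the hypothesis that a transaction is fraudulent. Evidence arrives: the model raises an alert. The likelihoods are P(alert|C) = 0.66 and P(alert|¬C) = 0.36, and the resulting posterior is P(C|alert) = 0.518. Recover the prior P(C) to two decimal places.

P(C) = 0.37

In odds form, posterior odds = prior odds × likelihood ratio, so prior odds = posterior odds ÷ LR.
Posterior odds = 0.518/(1−0.518) = 1.0747. LR = 0.66/0.36 = 1.8333.
Prior odds = 1.0747/1.8333 = 0.5862, so P(C) = 0.5862/(1+0.5862) ≈ 0.37.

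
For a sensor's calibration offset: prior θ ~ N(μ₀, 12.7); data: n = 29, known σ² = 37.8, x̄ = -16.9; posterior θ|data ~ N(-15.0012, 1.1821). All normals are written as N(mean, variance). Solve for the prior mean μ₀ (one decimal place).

The posterior mean is a precision-weighted average: μ_n = (τ₀μ₀ + τ_data·x̄)/(τ₀+τ_data), with τ₀=1/σ₀² and τ_data=n/σ².
Here τ₀ = 1/12.7 = 0.078740 and τ_data = 29/37.8 = 0.767196, so τ_n = 0.845936.
Rearranging for μ₀: μ₀ = (μ_n·τ_n − τ_data·x̄)/τ₀ = (-15.0012·0.845936 − 0.767196·-16.9) / 0.078740 = 0.275557/0.078740 ≈ 3.5.

μ₀ = 3.5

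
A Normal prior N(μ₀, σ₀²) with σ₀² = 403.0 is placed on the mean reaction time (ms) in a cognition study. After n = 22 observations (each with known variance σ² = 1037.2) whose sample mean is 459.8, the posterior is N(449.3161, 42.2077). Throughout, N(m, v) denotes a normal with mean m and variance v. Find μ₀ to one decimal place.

μ₀ = 359.7

With known observation variance, the Normal–Normal posterior has precision τ_n = τ₀ + n/σ² and mean μ_n = (τ₀μ₀ + (n/σ²)x̄)/τ_n.
Here τ₀ = 1/403.0 = 0.002481 and τ_data = 22/1037.2 = 0.021211, so τ_n = 0.023692.
Rearranging for μ₀: μ₀ = (μ_n·τ_n − τ_data·x̄)/τ₀ = (449.3161·0.023692 − 0.021211·459.8) / 0.002481 = 0.892379/0.002481 ≈ 359.7.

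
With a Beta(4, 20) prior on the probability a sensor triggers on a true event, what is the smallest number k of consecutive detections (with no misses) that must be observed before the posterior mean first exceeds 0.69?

k = 41

After k detections and 0 misses the posterior is Beta(4+k, 20), with mean (4+k)/(4+20+k).
Set (4+k)/(24+k) > 0.69 and solve: k > (0.69·24 − 4)/(1 − 0.69) = 40.516.
The smallest integer exceeding 40.516 is 41, and checking k=41: (45)/(65) = 0.6923 > 0.69.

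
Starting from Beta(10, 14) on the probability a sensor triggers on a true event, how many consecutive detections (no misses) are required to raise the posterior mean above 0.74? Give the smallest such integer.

k = 30

After k detections and 0 misses the posterior is Beta(10+k, 14), with mean (10+k)/(10+14+k).
Set (10+k)/(24+k) > 0.74 and solve: k > (0.74·24 − 10)/(1 − 0.74) = 29.846.
The smallest integer exceeding 29.846 is 30, and checking k=30: (40)/(54) = 0.7407 > 0.74.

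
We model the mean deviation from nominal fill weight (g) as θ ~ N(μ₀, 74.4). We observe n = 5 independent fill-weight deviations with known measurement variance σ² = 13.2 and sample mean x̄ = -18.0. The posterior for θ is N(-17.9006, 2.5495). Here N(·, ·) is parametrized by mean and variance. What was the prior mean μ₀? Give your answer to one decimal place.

μ₀ = -15.1

The posterior mean is a precision-weighted average: μ_n = (τ₀μ₀ + τ_data·x̄)/(τ₀+τ_data), with τ₀=1/σ₀² and τ_data=n/σ².
Here τ₀ = 1/74.4 = 0.013441 and τ_data = 5/13.2 = 0.378788, so τ_n = 0.392229.
Rearranging for μ₀: μ₀ = (μ_n·τ_n − τ_data·x̄)/τ₀ = (-17.9006·0.392229 − 0.378788·-18.0) / 0.013441 = -0.202950/0.013441 ≈ -15.1.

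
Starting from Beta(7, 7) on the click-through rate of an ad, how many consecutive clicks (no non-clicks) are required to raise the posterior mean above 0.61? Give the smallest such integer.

After k clicks and 0 non-clicks the posterior is Beta(7+k, 7), with mean (7+k)/(7+7+k).
Set (7+k)/(14+k) > 0.61 and solve: k > (0.61·14 − 7)/(1 − 0.61) = 3.949.
The smallest integer exceeding 3.949 is 4.

k = 4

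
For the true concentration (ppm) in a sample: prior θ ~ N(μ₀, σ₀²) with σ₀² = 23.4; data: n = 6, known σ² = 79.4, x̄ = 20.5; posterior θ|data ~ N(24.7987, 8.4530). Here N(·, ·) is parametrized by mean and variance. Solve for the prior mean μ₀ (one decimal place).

μ₀ = 32.4

With known observation variance, the Normal–Normal posterior has precision τ_n = τ₀ + n/σ² and mean μ_n = (τ₀μ₀ + (n/σ²)x̄)/τ_n.
Here τ₀ = 1/23.4 = 0.042735 and τ_data = 6/79.4 = 0.075567, so τ_n = 0.118302.
Rearranging for μ₀: μ₀ = (μ_n·τ_n − τ_data·x̄)/τ₀ = (24.7987·0.118302 − 0.075567·20.5) / 0.042735 = 1.384612/0.042735 ≈ 32.4.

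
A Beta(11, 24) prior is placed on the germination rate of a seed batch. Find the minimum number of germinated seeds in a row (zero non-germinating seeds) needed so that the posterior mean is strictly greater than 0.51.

k = 14

After k germinated seeds and 0 non-germinating seeds the posterior is Beta(11+k, 24), with mean (11+k)/(11+24+k).
Set (11+k)/(35+k) > 0.51 and solve: k > (0.51·35 − 11)/(1 − 0.51) = 13.980.
The smallest integer exceeding 13.980 is 14.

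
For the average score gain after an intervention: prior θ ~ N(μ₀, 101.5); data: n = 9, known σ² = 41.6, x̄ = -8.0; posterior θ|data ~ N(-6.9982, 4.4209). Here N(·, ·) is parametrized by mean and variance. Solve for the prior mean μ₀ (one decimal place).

μ₀ = 15.0

The posterior mean is a precision-weighted average: μ_n = (τ₀μ₀ + τ_data·x̄)/(τ₀+τ_data), with τ₀=1/σ₀² and τ_data=n/σ².
Here τ₀ = 1/101.5 = 0.009852 and τ_data = 9/41.6 = 0.216346, so τ_n = 0.226198.
Rearranging for μ₀: μ₀ = (μ_n·τ_n − τ_data·x̄)/τ₀ = (-6.9982·0.226198 − 0.216346·-8.0) / 0.009852 = 0.147789/0.009852 ≈ 15.0.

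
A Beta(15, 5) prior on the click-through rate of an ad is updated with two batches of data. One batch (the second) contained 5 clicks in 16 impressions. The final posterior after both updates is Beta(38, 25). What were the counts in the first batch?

18 clicks and 9 non-clicks

Sequential conjugate updates are equivalent to a single update on the pooled data, so total successes = posterior α − prior α and total failures = posterior β − prior β.
Total across both batches: 38−15=23 clicks, 25−5=20 non-clicks.
Subtract the second batch: 23−5=18 clicks and 20−11=9 non-clicks.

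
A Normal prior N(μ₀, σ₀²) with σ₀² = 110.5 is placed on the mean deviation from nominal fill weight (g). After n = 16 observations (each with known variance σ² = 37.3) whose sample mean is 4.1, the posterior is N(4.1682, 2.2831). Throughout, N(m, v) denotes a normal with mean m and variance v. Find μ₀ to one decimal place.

μ₀ = 7.4

With known observation variance, the Normal–Normal posterior has precision τ_n = τ₀ + n/σ² and mean μ_n = (τ₀μ₀ + (n/σ²)x̄)/τ_n.
Here τ₀ = 1/110.5 = 0.009050 and τ_data = 16/37.3 = 0.428954, so τ_n = 0.438004.
Rearranging for μ₀: μ₀ = (μ_n·τ_n − τ_data·x̄)/τ₀ = (4.1682·0.438004 − 0.428954·4.1) / 0.009050 = 0.066977/0.009050 ≈ 7.4.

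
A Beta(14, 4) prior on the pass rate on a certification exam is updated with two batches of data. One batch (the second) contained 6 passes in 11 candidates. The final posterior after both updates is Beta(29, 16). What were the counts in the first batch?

9 passes and 7 failures

Sequential conjugate updates are equivalent to a single update on the pooled data, so total successes = posterior α − prior α and total failures = posterior β − prior β.
Total across both batches: 29−14=15 passes, 16−4=12 failures.
Subtract the second batch: 15−6=9 passes and 12−5=7 failures.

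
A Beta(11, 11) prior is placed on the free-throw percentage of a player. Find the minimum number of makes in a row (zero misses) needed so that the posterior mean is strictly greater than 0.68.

k = 13

After k makes and 0 misses the posterior is Beta(11+k, 11), with mean (11+k)/(11+11+k).
Set (11+k)/(22+k) > 0.68 and solve: k > (0.68·22 − 11)/(1 − 0.68) = 12.375.
The smallest integer exceeding 12.375 is 13.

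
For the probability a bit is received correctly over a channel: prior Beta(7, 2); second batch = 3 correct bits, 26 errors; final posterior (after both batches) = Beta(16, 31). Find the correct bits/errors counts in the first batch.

Because Beta–binomial updating is additive in the counts, the combined data contributed (α_post−α_prior, β_post−β_prior) successes and failures.
Total across both batches: 16−7=9 correct bits, 31−2=29 errors.
Subtract the second batch: 9−3=6 correct bits and 29−26=3 errors.

6 correct bits and 3 errors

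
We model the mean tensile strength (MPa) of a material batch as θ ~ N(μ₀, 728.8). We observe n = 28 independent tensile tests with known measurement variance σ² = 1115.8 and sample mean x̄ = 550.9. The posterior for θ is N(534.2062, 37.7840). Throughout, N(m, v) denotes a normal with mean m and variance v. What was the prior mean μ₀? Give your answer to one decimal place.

μ₀ = 228.9

The posterior mean is a precision-weighted average: μ_n = (τ₀μ₀ + τ_data·x̄)/(τ₀+τ_data), with τ₀=1/σ₀² and τ_data=n/σ².
Here τ₀ = 1/728.8 = 0.001372 and τ_data = 28/1115.8 = 0.025094, so τ_n = 0.026466.
Rearranging for μ₀: μ₀ = (μ_n·τ_n − τ_data·x̄)/τ₀ = (534.2062·0.026466 − 0.025094·550.9) / 0.001372 = 0.314017/0.001372 ≈ 228.9.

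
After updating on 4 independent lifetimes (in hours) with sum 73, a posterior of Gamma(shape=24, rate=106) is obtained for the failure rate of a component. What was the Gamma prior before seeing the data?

Gamma(shape=20, rate=33)

Gamma–exponential conjugacy: posterior shape = α + n, posterior rate = β + Σtᵢ.
So α = 24 − 4 = 20 and β = 106 − 73 = 33.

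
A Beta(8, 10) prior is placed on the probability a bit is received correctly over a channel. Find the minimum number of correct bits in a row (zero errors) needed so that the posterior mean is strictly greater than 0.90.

After k correct bits and 0 errors the posterior is Beta(8+k, 10), with mean (8+k)/(8+10+k).
Set (8+k)/(18+k) > 0.90 and solve: k > (0.90·18 − 8)/(1 − 0.90) = 82.000.
The smallest integer exceeding 82.000 is 83.

k = 83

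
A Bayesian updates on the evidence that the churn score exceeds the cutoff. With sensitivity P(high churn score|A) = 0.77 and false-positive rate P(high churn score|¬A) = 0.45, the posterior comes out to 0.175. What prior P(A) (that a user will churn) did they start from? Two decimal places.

P(A) = 0.11

In odds form, posterior odds = prior odds × likelihood ratio, so prior odds = posterior odds ÷ LR.
Posterior odds = 0.175/(1−0.175) = 0.2121. LR = 0.77/0.45 = 1.7111.
Prior odds = 0.2121/1.7111 = 0.1240, so P(A) = 0.1240/(1+0.1240) ≈ 0.11.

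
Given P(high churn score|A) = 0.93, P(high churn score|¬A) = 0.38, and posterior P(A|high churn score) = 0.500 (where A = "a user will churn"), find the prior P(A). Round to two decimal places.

P(A) = 0.29

Bayes' rule in odds form gives O(A|E) = O(A)·[P(E|A)/P(E|¬A)], hence O(A) = O(A|E)/LR.
Posterior odds = 0.500/(1−0.500) = 1.0000. LR = 0.93/0.38 = 2.4474.
Prior odds = 1.0000/2.4474 = 0.4086, so P(A) = 0.4086/(1+0.4086) ≈ 0.29.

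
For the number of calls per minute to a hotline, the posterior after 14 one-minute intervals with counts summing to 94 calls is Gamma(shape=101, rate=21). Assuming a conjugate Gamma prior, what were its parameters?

Gamma(shape=7, rate=7)

Gamma–Poisson conjugacy: posterior shape = α + Σxᵢ, posterior rate = β + n.
So α = 101 − 94 = 7 and β = 21 − 14 = 7.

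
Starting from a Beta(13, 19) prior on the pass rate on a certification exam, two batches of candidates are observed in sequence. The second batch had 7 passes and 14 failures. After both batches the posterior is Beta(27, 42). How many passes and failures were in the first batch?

Sequential conjugate updates are equivalent to a single update on the pooled data, so total successes = posterior α − prior α and total failures = posterior β − prior β.
Total across both batches: 27−13=14 passes, 42−19=23 failures.
Subtract the second batch: 14−7=7 passes and 23−14=9 failures.

7 passes and 9 failures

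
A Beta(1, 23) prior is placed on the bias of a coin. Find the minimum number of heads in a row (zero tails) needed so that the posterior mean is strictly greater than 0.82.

k = 104

After k heads and 0 tails the posterior is Beta(1+k, 23), with mean (1+k)/(1+23+k).
Set (1+k)/(24+k) > 0.82 and solve: k > (0.82·24 − 1)/(1 − 0.82) = 103.778.
The smallest integer exceeding 103.778 is 104.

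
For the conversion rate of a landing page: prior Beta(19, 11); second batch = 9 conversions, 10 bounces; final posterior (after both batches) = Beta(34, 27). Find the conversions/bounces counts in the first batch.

Because Beta–binomial updating is additive in the counts, the combined data contributed (α_post−α_prior, β_post−β_prior) successes and failures.
Total across both batches: 34−19=15 conversions, 27−11=16 bounces.
Subtract the second batch: 15−9=6 conversions and 16−10=6 bounces.

6 conversions and 6 bounces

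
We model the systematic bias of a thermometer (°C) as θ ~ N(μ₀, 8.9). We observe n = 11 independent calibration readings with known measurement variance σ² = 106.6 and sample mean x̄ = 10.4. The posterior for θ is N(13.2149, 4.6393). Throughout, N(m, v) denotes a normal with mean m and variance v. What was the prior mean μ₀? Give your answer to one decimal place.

μ₀ = 15.8

With known observation variance, the Normal–Normal posterior has precision τ_n = τ₀ + n/σ² and mean μ_n = (τ₀μ₀ + (n/σ²)x̄)/τ_n.
Here τ₀ = 1/8.9 = 0.112360 and τ_data = 11/106.6 = 0.103189, so τ_n = 0.215549.
Rearranging for μ₀: μ₀ = (μ_n·τ_n − τ_data·x̄)/τ₀ = (13.2149·0.215549 − 0.103189·10.4) / 0.112360 = 1.775293/0.112360 ≈ 15.8.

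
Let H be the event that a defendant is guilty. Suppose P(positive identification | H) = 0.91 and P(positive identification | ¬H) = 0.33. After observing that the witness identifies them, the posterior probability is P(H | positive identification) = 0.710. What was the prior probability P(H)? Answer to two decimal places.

Bayes' rule in odds form gives O(H|E) = O(H)·[P(E|H)/P(E|¬H)], hence O(H) = O(H|E)/LR.
Posterior odds = 0.710/(1−0.710) = 2.4483. LR = 0.91/0.33 = 2.7576.
Prior odds = 2.4483/2.7576 = 0.8878, so P(H) = 0.8878/(1+0.8878) ≈ 0.47.

P(H) = 0.47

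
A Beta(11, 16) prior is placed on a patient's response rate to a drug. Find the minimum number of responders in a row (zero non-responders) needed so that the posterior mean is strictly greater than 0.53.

k = 8

After k responders and 0 non-responders the posterior is Beta(11+k, 16), with mean (11+k)/(11+16+k).
Set (11+k)/(27+k) > 0.53 and solve: k > (0.53·27 − 11)/(1 − 0.53) = 7.043.
The smallest integer exceeding 7.043 is 8.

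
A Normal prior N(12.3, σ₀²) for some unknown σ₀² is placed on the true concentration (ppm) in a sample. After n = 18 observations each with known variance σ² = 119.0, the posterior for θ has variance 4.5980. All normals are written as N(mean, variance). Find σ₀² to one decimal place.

For the Normal–Normal model with known σ², precisions add: τ_n = τ₀ + n/σ².
So 1/σ₀² = 1/4.5980 − 18/119.0 = 0.217486 − 0.151261 = 0.066225.
Hence σ₀² = 1/0.066225 ≈ 15.1.

σ₀² = 15.1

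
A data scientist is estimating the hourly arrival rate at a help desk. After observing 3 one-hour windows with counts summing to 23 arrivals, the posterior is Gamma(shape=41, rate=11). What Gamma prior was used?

Gamma(shape=18, rate=8)

A Gamma(α, β) prior (rate parametrization) on a Poisson rate with n observations summing to S gives posterior Gamma(α+S, β+n).
So α = 41 − 23 = 18 and β = 11 − 3 = 8.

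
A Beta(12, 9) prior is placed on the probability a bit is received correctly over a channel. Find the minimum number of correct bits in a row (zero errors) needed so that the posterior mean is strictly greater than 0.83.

After k correct bits and 0 errors the posterior is Beta(12+k, 9), with mean (12+k)/(12+9+k).
Set (12+k)/(21+k) > 0.83 and solve: k > (0.83·21 − 12)/(1 − 0.83) = 31.941.
The smallest integer exceeding 31.941 is 32.

k = 32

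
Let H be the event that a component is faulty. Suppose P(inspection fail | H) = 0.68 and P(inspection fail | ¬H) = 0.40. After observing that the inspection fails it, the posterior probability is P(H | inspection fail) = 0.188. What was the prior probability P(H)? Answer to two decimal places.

Bayes' rule in odds form gives O(H|E) = O(H)·[P(E|H)/P(E|¬H)], hence O(H) = O(H|E)/LR.
Posterior odds = 0.188/(1−0.188) = 0.2315. LR = 0.68/0.40 = 1.7000.
Prior odds = 0.2315/1.7000 = 0.1362, so P(H) = 0.1362/(1+0.1362) ≈ 0.12.

P(H) = 0.12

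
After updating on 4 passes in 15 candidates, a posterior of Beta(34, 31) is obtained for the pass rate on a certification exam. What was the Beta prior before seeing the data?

Beta(30, 20)

Beta is conjugate to the binomial likelihood: posterior = Beta(α+s, β+f).
Subtract the data counts: 34−4=30, 31−11=20.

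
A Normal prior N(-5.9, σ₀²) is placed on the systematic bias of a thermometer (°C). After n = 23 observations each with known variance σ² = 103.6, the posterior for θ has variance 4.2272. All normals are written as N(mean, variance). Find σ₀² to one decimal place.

Posterior precision equals prior precision plus data precision: 1/σ_n² = 1/σ₀² + n/σ².
So 1/σ₀² = 1/4.2272 − 23/103.6 = 0.236563 − 0.222008 = 0.014555.
Hence σ₀² = 1/0.014555 ≈ 68.7.

σ₀² = 68.7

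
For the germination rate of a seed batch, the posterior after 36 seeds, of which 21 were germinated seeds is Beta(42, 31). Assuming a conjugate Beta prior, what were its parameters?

Under Beta–binomial conjugacy the posterior parameters are (a+s, b+f).
Subtract the data counts: 42−21=21, 31−15=16.

Beta(21, 16)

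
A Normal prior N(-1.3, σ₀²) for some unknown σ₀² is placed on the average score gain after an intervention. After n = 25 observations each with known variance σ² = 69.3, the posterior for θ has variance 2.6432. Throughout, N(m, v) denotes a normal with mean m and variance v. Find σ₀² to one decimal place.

Posterior precision equals prior precision plus data precision: 1/σ_n² = 1/σ₀² + n/σ².
So 1/σ₀² = 1/2.6432 − 25/69.3 = 0.378329 − 0.360750 = 0.017579.
Hence σ₀² = 1/0.017579 ≈ 56.9.

σ₀² = 56.9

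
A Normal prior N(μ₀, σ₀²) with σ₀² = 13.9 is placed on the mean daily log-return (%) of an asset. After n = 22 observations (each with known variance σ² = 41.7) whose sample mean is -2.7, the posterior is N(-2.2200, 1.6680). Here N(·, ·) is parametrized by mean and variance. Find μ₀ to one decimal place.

With known observation variance, the Normal–Normal posterior has precision τ_n = τ₀ + n/σ² and mean μ_n = (τ₀μ₀ + (n/σ²)x̄)/τ_n.
Here τ₀ = 1/13.9 = 0.071942 and τ_data = 22/41.7 = 0.527578, so τ_n = 0.599520.
Rearranging for μ₀: μ₀ = (μ_n·τ_n − τ_data·x̄)/τ₀ = (-2.2200·0.599520 − 0.527578·-2.7) / 0.071942 = 0.093526/0.071942 ≈ 1.3.

μ₀ = 1.3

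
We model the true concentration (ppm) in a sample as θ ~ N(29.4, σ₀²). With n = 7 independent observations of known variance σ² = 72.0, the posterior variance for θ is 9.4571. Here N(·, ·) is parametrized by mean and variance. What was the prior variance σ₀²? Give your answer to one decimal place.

For the Normal–Normal model with known σ², precisions add: τ_n = τ₀ + n/σ².
So 1/σ₀² = 1/9.4571 − 7/72.0 = 0.105741 − 0.097222 = 0.008519.
Hence σ₀² = 1/0.008519 ≈ 117.4.

σ₀² = 117.4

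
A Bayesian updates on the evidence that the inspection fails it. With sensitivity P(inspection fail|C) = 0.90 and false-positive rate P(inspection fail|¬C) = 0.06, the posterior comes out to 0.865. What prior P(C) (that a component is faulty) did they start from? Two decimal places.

P(C) = 0.30

Bayes' rule in odds form gives O(C|E) = O(C)·[P(E|C)/P(E|¬C)], hence O(C) = O(C|E)/LR.
Posterior odds = 0.865/(1−0.865) = 6.4074. LR = 0.90/0.06 = 15.0000.
Prior odds = 6.4074/15.0000 = 0.4272, so P(C) = 0.4272/(1+0.4272) ≈ 0.30.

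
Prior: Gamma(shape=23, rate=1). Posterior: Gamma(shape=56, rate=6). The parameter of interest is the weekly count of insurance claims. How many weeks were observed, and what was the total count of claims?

n = 5 weeks with total 33 claims

A Gamma(α, β) prior (rate parametrization) on a Poisson rate with n observations summing to S gives posterior Gamma(α+S, β+n).
Matching: Σxᵢ = 56 − 23 = 33 and n = 6 − 1 = 5.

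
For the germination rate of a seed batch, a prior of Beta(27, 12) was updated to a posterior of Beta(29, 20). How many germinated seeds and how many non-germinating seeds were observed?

2 germinated seeds and 8 non-germinating seeds

Under Beta–binomial conjugacy the posterior parameters are (α+s, β+f).
Match parameters: s=29−27=2, f=20−12=8.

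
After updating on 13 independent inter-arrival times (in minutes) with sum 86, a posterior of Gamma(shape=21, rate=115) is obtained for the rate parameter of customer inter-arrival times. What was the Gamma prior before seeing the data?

Gamma(shape=8, rate=29)

Gamma–exponential conjugacy: posterior shape = α + n, posterior rate = β + Σtᵢ.
So α = 21 − 13 = 8 and β = 115 − 86 = 29.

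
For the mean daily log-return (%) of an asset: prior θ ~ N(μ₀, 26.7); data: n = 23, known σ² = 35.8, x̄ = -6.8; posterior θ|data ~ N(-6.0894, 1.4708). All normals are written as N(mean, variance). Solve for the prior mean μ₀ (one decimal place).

With known observation variance, the Normal–Normal posterior has precision τ_n = τ₀ + n/σ² and mean μ_n = (τ₀μ₀ + (n/σ²)x̄)/τ_n.
Here τ₀ = 1/26.7 = 0.037453 and τ_data = 23/35.8 = 0.642458, so τ_n = 0.679911.
Rearranging for μ₀: μ₀ = (μ_n·τ_n − τ_data·x̄)/τ₀ = (-6.0894·0.679911 − 0.642458·-6.8) / 0.037453 = 0.228464/0.037453 ≈ 6.1.

μ₀ = 6.1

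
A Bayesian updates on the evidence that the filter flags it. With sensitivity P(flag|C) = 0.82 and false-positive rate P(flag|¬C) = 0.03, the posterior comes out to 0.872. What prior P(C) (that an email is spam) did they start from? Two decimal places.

In odds form, posterior odds = prior odds × likelihood ratio, so prior odds = posterior odds ÷ LR.
Posterior odds = 0.872/(1−0.872) = 6.8125. LR = 0.82/0.03 = 27.3333.
Prior odds = 6.8125/27.3333 = 0.2492, so P(C) = 0.2492/(1+0.2492) ≈ 0.20.

P(C) = 0.20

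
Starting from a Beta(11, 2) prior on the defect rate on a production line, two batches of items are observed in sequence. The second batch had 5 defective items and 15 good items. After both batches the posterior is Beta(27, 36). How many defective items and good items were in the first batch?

11 defective items and 19 good items

Because Beta–binomial updating is additive in the counts, the combined data contributed (α_post−α_prior, β_post−β_prior) successes and failures.
Total across both batches: 27−11=16 defective items, 36−2=34 good items.
Subtract the second batch: 16−5=11 defective items and 34−15=19 good items.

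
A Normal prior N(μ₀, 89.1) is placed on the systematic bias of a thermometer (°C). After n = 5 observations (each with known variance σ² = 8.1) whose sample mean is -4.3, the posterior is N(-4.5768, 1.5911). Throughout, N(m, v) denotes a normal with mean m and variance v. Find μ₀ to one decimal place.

μ₀ = -19.8

With known observation variance, the Normal–Normal posterior has precision τ_n = τ₀ + n/σ² and mean μ_n = (τ₀μ₀ + (n/σ²)x̄)/τ_n.
Here τ₀ = 1/89.1 = 0.011223 and τ_data = 5/8.1 = 0.617284, so τ_n = 0.628507.
Rearranging for μ₀: μ₀ = (μ_n·τ_n − τ_data·x̄)/τ₀ = (-4.5768·0.628507 − 0.617284·-4.3) / 0.011223 = -0.222230/0.011223 ≈ -19.8.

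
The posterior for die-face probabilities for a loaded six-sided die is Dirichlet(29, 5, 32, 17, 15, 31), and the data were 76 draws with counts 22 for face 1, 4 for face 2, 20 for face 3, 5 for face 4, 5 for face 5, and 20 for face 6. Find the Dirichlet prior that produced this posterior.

Dirichlet(7, 1, 12, 12, 10, 11)

For a Dirichlet(α) prior with multinomial counts c, the posterior is Dirichlet(α + c) componentwise.
Subtract each count from the matching posterior parameter: 29−22=7, 5−4=1, 32−20=12, 17−5=12, 15−5=10, 31−20=11.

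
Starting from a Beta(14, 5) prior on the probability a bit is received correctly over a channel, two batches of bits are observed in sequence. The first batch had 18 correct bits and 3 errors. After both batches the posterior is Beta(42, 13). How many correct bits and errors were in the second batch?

10 correct bits and 5 errors

Because Beta–binomial updating is additive in the counts, the combined data contributed (α_post−α_prior, β_post−β_prior) successes and failures.
Total across both batches: 42−14=28 correct bits, 13−5=8 errors.
Subtract the first batch: 28−18=10 correct bits and 8−3=5 errors.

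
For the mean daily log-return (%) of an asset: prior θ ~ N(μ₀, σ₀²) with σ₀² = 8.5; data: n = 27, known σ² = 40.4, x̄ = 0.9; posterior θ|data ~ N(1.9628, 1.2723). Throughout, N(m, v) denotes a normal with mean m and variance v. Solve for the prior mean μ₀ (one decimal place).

μ₀ = 8.0

With known observation variance, the Normal–Normal posterior has precision τ_n = τ₀ + n/σ² and mean μ_n = (τ₀μ₀ + (n/σ²)x̄)/τ_n.
Here τ₀ = 1/8.5 = 0.117647 and τ_data = 27/40.4 = 0.668317, so τ_n = 0.785964.
Rearranging for μ₀: μ₀ = (μ_n·τ_n − τ_data·x̄)/τ₀ = (1.9628·0.785964 − 0.668317·0.9) / 0.117647 = 0.941205/0.117647 ≈ 8.0.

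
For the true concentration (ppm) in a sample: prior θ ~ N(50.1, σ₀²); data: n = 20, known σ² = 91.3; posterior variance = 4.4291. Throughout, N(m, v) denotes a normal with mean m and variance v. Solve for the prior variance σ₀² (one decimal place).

σ₀² = 148.8

For the Normal–Normal model with known σ², precisions add: τ_n = τ₀ + n/σ².
So 1/σ₀² = 1/4.4291 − 20/91.3 = 0.225780 − 0.219058 = 0.006722.
Hence σ₀² = 1/0.006722 ≈ 148.8.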